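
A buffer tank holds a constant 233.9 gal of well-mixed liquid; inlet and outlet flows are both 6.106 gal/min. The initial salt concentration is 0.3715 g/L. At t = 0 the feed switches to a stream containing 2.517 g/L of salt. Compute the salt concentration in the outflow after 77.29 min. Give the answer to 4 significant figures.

Species balance on the tank: V dC/dt = Q(C_in − C).
Time constant τ = V/Q = 233.9/6.106 = 38.3066 min.
C approaches C_in exponentially: C(t) = C_in + (C₀ − C_in) e^(−t/τ).
C(77.29) = 2.517 + (0.3715 − 2.517)·e^(−77.29/38.3066) = 2.517 + (-2.14550)·0.132965 = 2.23172 g/L.

2.232 g/L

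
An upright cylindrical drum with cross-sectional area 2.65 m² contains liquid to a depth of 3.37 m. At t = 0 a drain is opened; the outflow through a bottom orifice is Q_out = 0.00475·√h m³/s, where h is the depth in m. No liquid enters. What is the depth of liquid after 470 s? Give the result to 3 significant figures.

A dh/dt = −Q_out = −0.00475 √h.
∫ h^(−1/2) dh = −(0.00475/A) ∫ dt, giving 2√h = 2√h₀ − (0.00475/A) t.
√h = √3.37 − 0.00475·470/(2·2.65) = 1.8358 − 0.42123 = 1.4145.
h = 1.4145² = 2.0009 m.

2.00 m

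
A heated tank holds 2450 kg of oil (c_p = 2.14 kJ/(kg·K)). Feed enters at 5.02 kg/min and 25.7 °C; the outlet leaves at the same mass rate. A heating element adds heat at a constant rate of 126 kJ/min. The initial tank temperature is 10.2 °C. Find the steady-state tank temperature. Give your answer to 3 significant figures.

37.4 °C

First-law balance (no shaft work): M c_p dT/dt = ṁ c_p (T_in − T) + 126.
At steady state dT/dt = 0 ⇒ T_ss = T_in + Q̇/(ṁ c_p) = 25.7 + 126/(5.02·2.14) = 37.429 °C.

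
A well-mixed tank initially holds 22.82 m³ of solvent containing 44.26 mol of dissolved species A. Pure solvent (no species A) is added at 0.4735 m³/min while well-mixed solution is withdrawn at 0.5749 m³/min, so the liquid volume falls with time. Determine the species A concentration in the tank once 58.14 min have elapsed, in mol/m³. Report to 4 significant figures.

Let m(t) be the amount of species A. Volume: V(t) = V₀ + (Q_in − Q_out) t = 22.82 − 0.101400 t; V(58.14) = 16.9246 m³.
Solute balance: dm/dt = 0 − Q_out C = −Q_out m/V(t).
Separate: dm/m = −Q_out dt/V(t) ⇒ ln(m/m₀) = −(Q_out/(Q_in−Q_out)) ln(V/V₀).
m = m₀ (V₀/V)^(Q_out/(Q_in−Q_out)) = 44.26 × (22.82/16.9246)^(-5.66963) = 8.13037 mol.
C = m/V = 8.13037/16.9246 = 0.480388 mol/m³.

0.4804 mol/m³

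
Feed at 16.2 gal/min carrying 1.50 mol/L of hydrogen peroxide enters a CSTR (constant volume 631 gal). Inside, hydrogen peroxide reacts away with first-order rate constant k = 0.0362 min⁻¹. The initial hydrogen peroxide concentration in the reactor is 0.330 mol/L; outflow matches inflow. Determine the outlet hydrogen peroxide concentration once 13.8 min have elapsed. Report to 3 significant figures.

V dC/dt = Q(C_in − C) − k V C.
This is linear with rate a = Q/V + k = 0.061874 min⁻¹.
C_ss = Q C_in/(Q + kV) = 0.62240 mol/L; C(t) = C_ss + (C₀ − C_ss) e^(−a t).
C(13.8) = 0.62240 + (-0.29240)·e^(−0.061874·13.8) = 0.62240 + (-0.29240)·0.42577 = 0.49791 mol/L.

0.498 mol/L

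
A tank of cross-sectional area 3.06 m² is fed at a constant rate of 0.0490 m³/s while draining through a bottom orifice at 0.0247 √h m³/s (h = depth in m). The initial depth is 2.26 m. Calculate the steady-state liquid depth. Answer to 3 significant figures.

3.94 m

Level balance: A dh/dt = 0.0490 − 0.0247 √h. Setting dh/dt = 0:
Q_in = 0.0247 √h_ss ⇒ √h_ss = 0.0490/0.0247 = 1.9838.
h_ss = 1.9838² = 3.9355 m. (Since h₀ = 2.26 m < h_ss, the level will rise toward this value.)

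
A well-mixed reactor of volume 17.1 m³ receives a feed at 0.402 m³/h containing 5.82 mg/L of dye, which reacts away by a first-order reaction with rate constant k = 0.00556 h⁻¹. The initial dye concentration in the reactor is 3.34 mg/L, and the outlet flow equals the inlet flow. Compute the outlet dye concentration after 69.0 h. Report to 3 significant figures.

4.52 mg/L

Species balance: V dC/dt = Q C_in − Q C − k V C.
dC/dt = (Q/V) C_in − (Q/V + k) C; effective rate a = Q/V + k = 0.023509 + 0.00556 = 0.029069 h⁻¹.
C_ss = Q C_in/(Q + kV) = 4.7068 mg/L; C(t) = C_ss + (C₀ − C_ss) e^(−a t).
C(69.0) = 4.7068 + (-1.3668)·e^(−0.029069·69.0) = 4.7068 + (-1.3668)·0.13456 = 4.5229 mg/L.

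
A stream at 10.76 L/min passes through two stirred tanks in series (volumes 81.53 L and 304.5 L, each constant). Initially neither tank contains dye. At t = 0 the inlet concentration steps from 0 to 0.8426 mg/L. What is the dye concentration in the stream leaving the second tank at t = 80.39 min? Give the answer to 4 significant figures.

Each tank obeys Vᵢ dCᵢ/dt = Q(Cᵢ₋₁ − Cᵢ), so τᵢ = Vᵢ/Q.
τ₁ = 81.53/10.76 = 7.57714 min; τ₂ = 304.5/10.76 = 28.2993 min.
Tank 1: C₁ = C_in(1 − e^(−t/τ₁)). Tank 2 (τ₁ ≠ τ₂): C₂ = C_in[1 − (τ₁ e^(−t/τ₁) − τ₂ e^(−t/τ₂))/(τ₁ − τ₂)].
At t = 80.39: e^(−t/τ₁) = 2.46793e-05, e^(−t/τ₂) = 0.0583842.
C₂ = 0.8426·[1 − (7.57714·2.46793e-05 − 28.2993·0.0583842)/(-20.7221)] = 0.8426·0.920276 = 0.775425 mg/L.

0.7754 mg/L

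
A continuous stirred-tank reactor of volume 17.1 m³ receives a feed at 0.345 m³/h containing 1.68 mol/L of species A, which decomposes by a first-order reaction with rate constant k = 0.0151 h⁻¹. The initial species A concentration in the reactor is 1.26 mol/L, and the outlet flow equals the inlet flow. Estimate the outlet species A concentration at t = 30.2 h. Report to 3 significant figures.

1.06 mol/L

V dC/dt = Q(C_in − C) − k V C.
dC/dt = (Q/V) C_in − (Q/V + k) C; effective rate a = Q/V + k = 0.020175 + 0.0151 = 0.035275 h⁻¹.
C_ss = Q C_in/(Q + kV) = 0.96086 mol/L; C(t) = C_ss + (C₀ − C_ss) e^(−a t).
C(30.2) = 0.96086 + (0.29914)·e^(−0.035275·30.2) = 0.96086 + (0.29914)·0.34462 = 1.0639 mol/L.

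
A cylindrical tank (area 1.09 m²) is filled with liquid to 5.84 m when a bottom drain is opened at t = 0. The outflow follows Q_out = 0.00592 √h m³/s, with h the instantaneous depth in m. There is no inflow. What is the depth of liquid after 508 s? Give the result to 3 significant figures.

1.08 m

A dh/dt = −Q_out = −0.00592 √h.
This is separable: 2 d(√h)/dt = −0.00592/A, so √h = √h₀ − (0.00592/(2A)) t.
√h = √5.84 − 0.00592·508/(2·1.09) = 2.4166 − 1.3795 = 1.0371.
h = 1.0371² = 1.0755 m.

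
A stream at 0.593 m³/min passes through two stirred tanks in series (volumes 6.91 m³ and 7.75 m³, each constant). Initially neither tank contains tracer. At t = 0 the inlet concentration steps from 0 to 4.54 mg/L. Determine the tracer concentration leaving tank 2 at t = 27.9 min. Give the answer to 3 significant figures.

Time constants: τᵢ = Vᵢ/Q for each well-mixed tank.
τ₁ = 6.91/0.593 = 11.653 min; τ₂ = 7.75/0.593 = 13.069 min.
Tank 1: C₁ = C_in(1 − e^(−t/τ₁)). Tank 2 (τ₁ ≠ τ₂): C₂ = C_in[1 − (τ₁ e^(−t/τ₁) − τ₂ e^(−t/τ₂))/(τ₁ − τ₂)].
At t = 27.9: e^(−t/τ₁) = 0.091235, e^(−t/τ₂) = 0.11827.
C₂ = 4.54·[1 − (11.653·0.091235 − 13.069·0.11827)/(-1.4165)] = 4.54·0.65935 = 2.9935 mg/L.

2.99 mg/L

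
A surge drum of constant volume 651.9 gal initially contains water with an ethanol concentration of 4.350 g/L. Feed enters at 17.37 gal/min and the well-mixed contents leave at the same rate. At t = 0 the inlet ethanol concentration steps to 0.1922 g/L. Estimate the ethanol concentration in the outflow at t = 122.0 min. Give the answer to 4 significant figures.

Mass balance on the solute (V constant): V dC/dt = Q(C_in − C).
Rewrite as dC/dt + C/τ = C_in/τ, τ = V/Q = 37.5302 min.
Integrating: C(t) = C_in + (C₀ − C_in) e^(−t/τ).
C(122.0) = 0.1922 + (4.350 − 0.1922)·e^(−122.0/37.5302) = 0.1922 + (4.15780)·0.0387466 = 0.353300 g/L.

0.3533 g/L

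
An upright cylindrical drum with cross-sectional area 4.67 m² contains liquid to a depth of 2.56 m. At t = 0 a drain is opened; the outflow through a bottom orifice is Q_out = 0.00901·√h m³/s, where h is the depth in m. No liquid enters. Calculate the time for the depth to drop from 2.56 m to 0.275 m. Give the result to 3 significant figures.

A dh/dt = −Q_out = −0.00901 √h.
∫ h^(−1/2) dh = −(0.00901/A) ∫ dt, giving 2√h = 2√h₀ − (0.00901/A) t.
t = 2A(√h₀ − √h)/0.00901 = 2·4.67·(√2.56 − √0.275)/0.00901
  = 9.3400 × (1.6000 − 0.52440) / 0.00901 = 1115.0 s.

1110 s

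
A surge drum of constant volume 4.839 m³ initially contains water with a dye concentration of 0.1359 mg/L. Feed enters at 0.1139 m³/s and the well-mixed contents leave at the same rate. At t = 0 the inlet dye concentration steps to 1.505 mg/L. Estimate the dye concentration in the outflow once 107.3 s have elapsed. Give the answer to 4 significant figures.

1.395 mg/L

Transient balance on the dissolved component: V dC/dt = Q(C_in − C).
So dC/dt = (C_in − C)/τ with τ = V/Q = 4.839/0.1139 = 42.4846 s.
This is linear first-order; C(t) = C_in + (C₀ − C_in) e^(−t/τ).
C(107.3) = 1.505 + (0.1359 − 1.505)·e^(−107.3/42.4846) = 1.505 + (-1.36910)·0.0800088 = 1.39546 mg/L.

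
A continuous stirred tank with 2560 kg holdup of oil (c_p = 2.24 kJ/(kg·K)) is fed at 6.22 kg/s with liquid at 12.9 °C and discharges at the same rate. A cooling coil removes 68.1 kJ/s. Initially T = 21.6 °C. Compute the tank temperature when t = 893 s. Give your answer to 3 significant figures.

M c_p dT/dt = ṁ c_p (T_in − T) − Q̇.
Rearrange: dT/dt = (T_ss − T)/τ with τ = M/ṁ = 411.58 s and T_ss = T_in − Q̇/(ṁ c_p) = 8.0123 °C.
Solution: T(t) = T_ss + (T₀ − T_ss) e^(−t/τ).
T(893) = 8.0123 + (13.588)·e^(−893/411.58) = 8.0123 + (13.588)·0.11421 = 9.5641 °C.

9.56 °C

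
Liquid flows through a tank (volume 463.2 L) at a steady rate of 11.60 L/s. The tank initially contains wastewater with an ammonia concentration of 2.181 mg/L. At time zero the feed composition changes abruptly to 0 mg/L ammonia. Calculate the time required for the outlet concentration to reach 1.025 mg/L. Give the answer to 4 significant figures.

30.15 s

Mass balance on the solute (V constant): V dC/dt = Q(C_in − C), so τ = V/Q = 39.9310 s.
C(t) = C_in + (C₀ − C_in) e^(−t/τ). Set C = 1.025 and solve for t:
e^(−t/τ) = (C − C_in)/(C₀ − C_in) = (1.025 − 0)/(2.181 − 0) = 0.469968
t = −τ ln(…) = 39.9310 × 0.755091 = 30.1516 s.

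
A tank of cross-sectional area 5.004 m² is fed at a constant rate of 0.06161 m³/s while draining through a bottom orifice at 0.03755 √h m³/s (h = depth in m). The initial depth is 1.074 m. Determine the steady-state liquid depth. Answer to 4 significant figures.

Volume balance on the tank: A dh/dt = Q_in − 0.03755 √h. At steady state dh/dt = 0:
Q_in = 0.03755 √h_ss ⇒ √h_ss = 0.06161/0.03755 = 1.64075.
h_ss = 1.64075² = 2.69205 m. (Since h₀ = 1.074 m < h_ss, the level will rise toward this value.)

2.692 m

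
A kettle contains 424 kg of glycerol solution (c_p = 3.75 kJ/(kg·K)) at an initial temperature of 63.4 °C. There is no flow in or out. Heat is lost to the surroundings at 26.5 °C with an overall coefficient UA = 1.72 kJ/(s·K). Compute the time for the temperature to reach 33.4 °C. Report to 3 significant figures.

M c_p dT/dt = −UA(T − T_amb).
τ = M c_p/UA = 924.42 s; T_ss = T_amb = 26.500 °C.
T(t) = T_ss + (T₀ − T_ss)e^(−t/τ); set T = 33.4:
t = −τ ln[(T − T_ss)/(T₀ − T_ss)] = −924.42 · ln(0.18699) = 1550.0 s.

1550 s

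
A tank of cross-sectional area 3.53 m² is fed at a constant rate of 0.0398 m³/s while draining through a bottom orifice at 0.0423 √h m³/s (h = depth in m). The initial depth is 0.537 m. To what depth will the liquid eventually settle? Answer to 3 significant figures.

Level balance: A dh/dt = 0.0398 − 0.0423 √h. Setting dh/dt = 0:
Q_in = 0.0423 √h_ss ⇒ √h_ss = 0.0398/0.0423 = 0.94090.
h_ss = 0.94090² = 0.88529 m. (Since h₀ = 0.537 m < h_ss, the level will rise toward this value.)

0.885 m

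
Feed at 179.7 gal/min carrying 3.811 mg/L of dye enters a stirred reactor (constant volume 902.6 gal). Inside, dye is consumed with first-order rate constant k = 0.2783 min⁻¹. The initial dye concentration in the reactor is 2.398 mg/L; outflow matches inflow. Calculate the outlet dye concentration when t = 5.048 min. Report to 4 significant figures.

1.662 mg/L

Species balance: V dC/dt = Q C_in − Q C − k V C.
This is linear with rate a = Q/V + k = 0.477392 min⁻¹.
C_ss = Q C_in/(Q + kV) = 1.58934 mg/L; C(t) = C_ss + (C₀ − C_ss) e^(−a t).
C(5.048) = 1.58934 + (0.808659)·e^(−0.477392·5.048) = 1.58934 + (0.808659)·0.0898268 = 1.66198 mg/L.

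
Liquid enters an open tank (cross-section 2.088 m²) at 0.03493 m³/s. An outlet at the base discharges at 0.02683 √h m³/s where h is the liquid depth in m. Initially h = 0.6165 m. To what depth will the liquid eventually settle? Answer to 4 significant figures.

1.695 m

A dh/dt = Q_in − 0.02683 √h. Steady state requires inflow = outflow:
Q_in = 0.02683 √h_ss ⇒ √h_ss = 0.03493/0.02683 = 1.30190.
h_ss = 1.30190² = 1.69495 m. (Since h₀ = 0.6165 m < h_ss, the level will rise toward this value.)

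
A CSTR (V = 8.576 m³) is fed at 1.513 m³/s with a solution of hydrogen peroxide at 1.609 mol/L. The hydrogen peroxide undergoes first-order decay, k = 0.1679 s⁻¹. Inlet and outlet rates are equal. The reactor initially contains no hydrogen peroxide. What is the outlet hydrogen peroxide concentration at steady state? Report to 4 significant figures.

Species balance: V dC/dt = Q C_in − Q C − k V C.
Steady state (dC/dt = 0): C_ss = Q C_in/(Q + kV) = C_in/(1 + kV/Q).
C_ss = 1.513·1.609/(1.513 + 0.1679·8.576) = 2.43442/2.95291 = 0.824413 mol/L.

0.8244 mol/L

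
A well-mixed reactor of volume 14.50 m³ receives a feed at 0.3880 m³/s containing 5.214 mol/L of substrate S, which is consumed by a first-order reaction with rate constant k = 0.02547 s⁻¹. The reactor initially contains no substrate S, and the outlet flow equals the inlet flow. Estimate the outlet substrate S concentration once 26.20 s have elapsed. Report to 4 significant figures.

1.991 mol/L

Species balance: V dC/dt = Q C_in − Q C − k V C.
dC/dt = (Q/V) C_in − (Q/V + k) C; effective rate a = Q/V + k = 0.0267586 + 0.02547 = 0.0522286 s⁻¹.
C_ss = Q C_in/(Q + kV) = 2.67132 mol/L; C(t) = C_ss + (C₀ − C_ss) e^(−a t).
C(26.20) = 2.67132 + (-2.67132)·e^(−0.0522286·26.20) = 2.67132 + (-2.67132)·0.254516 = 1.99143 mol/L.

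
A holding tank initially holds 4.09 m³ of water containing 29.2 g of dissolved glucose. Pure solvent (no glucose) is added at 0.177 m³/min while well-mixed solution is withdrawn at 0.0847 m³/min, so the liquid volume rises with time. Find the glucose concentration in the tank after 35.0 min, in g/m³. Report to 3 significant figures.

Total volume: dV/dt = Q_in − Q_out = 0.092300 m³/min, so V(t) = 4.09 + 0.092300 t and V(35.0) = 7.3205 m³.
No glucose enters, so dm/dt = −Q_out · (m/V).
dm/m = −Q_out dt/(V₀ + 0.092300 t); integrating gives ln(m/m₀) = −(Q_out/(Q_in−Q_out)) ln(V/V₀).
m = m₀ (V₀/V)^(Q_out/(Q_in−Q_out)) = 29.2 × (4.09/7.3205)^(0.91766) = 17.115 g.
C = m/V = 17.115/7.3205 = 2.3380 g/m³.

2.34 g/m³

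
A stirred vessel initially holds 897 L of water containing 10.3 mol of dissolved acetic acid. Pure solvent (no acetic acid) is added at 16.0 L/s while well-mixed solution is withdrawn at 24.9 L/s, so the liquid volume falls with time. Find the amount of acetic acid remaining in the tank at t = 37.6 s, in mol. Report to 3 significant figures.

Total volume: dV/dt = Q_in − Q_out = -8.9000 L/s, so V(t) = 897 − 8.9000 t and V(37.6) = 562.36 L.
Species balance (pure solvent in): dm/dt = −Q_out · m/V(t).
Separate: dm/m = −Q_out dt/V(t) ⇒ ln(m/m₀) = −(Q_out/(Q_in−Q_out)) ln(V/V₀).
m = m₀ (V₀/V)^(Q_out/(Q_in−Q_out)) = 10.3 × (897/562.36)^(-2.7978) = 2.7894 mol.

2.79 mol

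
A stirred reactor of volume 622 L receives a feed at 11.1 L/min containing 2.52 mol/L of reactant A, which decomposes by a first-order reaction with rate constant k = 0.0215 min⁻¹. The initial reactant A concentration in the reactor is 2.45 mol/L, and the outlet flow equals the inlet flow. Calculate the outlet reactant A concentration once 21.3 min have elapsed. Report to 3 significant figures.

V dC/dt = Q(C_in − C) − k V C.
dC/dt = (Q/V) C_in − (Q/V + k) C; effective rate a = Q/V + k = 0.017846 + 0.0215 = 0.039346 min⁻¹.
C_ss = Q C_in/(Q + kV) = 1.1430 mol/L; C(t) = C_ss + (C₀ − C_ss) e^(−a t).
C(21.3) = 1.1430 + (1.3070)·e^(−0.039346·21.3) = 1.1430 + (1.3070)·0.43255 = 1.7083 mol/L.

1.71 mol/L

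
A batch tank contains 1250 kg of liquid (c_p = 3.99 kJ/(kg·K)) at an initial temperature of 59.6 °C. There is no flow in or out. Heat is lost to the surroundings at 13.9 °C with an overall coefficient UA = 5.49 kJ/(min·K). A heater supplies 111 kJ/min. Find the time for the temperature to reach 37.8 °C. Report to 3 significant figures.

1760 min

Energy balance: M c_p dT/dt = −UA(T − T_amb) + Q̇.
τ = M c_p/UA = 908.47 min; T_ss = T_amb + Q̇/UA = 13.9 + 111/5.49 = 34.119 °C.
T(t) = T_ss + (T₀ − T_ss)e^(−t/τ); set T = 37.8:
t = −τ ln[(T − T_ss)/(T₀ − T_ss)] = −908.47 · ln(0.14447) = 1757.6 min.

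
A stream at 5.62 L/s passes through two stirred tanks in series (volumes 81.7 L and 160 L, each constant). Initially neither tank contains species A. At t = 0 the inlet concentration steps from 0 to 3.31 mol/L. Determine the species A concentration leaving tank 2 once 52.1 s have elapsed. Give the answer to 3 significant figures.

2.32 mol/L

Time constants: τᵢ = Vᵢ/Q for each well-mixed tank.
τ₁ = 81.7/5.62 = 14.537 s; τ₂ = 160/5.62 = 28.470 s.
Tank 1: C₁ = C_in(1 − e^(−t/τ₁)). Tank 2 (τ₁ ≠ τ₂): C₂ = C_in[1 − (τ₁ e^(−t/τ₁) − τ₂ e^(−t/τ₂))/(τ₁ − τ₂)].
At t = 52.1: e^(−t/τ₁) = 0.027768, e^(−t/τ₂) = 0.16041.
C₂ = 3.31·[1 − (14.537·0.027768 − 28.470·0.16041)/(-13.932)] = 3.31·0.70119 = 2.3209 mol/L.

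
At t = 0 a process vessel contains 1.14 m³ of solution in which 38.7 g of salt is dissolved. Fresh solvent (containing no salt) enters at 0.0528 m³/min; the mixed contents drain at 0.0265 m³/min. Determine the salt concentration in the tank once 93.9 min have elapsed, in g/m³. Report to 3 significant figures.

3.36 g/m³

Let m(t) be the amount of salt. Volume: V(t) = V₀ + (Q_in − Q_out) t = 1.14 + 0.026300 t; V(93.9) = 3.6096 m³.
Solute balance: dm/dt = 0 − Q_out C = −Q_out m/V(t).
Separate: dm/m = −Q_out dt/V(t) ⇒ ln(m/m₀) = −(Q_out/(Q_in−Q_out)) ln(V/V₀).
m = m₀ (V₀/V)^(Q_out/(Q_in−Q_out)) = 38.7 × (1.14/3.6096)^(1.0076) = 12.116 g.
C = m/V = 12.116/3.6096 = 3.3566 g/m³.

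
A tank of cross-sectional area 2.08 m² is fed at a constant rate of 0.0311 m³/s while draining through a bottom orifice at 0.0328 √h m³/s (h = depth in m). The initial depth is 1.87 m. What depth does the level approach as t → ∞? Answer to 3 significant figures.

0.899 m

Level balance: A dh/dt = 0.0311 − 0.0328 √h. Setting dh/dt = 0:
Q_in = 0.0328 √h_ss ⇒ √h_ss = 0.0311/0.0328 = 0.94817.
h_ss = 0.94817² = 0.89903 m. (Since h₀ = 1.87 m > h_ss, the level will fall toward this value.)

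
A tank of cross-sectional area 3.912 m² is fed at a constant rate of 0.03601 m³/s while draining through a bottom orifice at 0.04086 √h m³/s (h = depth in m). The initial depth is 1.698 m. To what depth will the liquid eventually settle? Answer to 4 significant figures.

0.7767 m

Level balance: A dh/dt = 0.03601 − 0.04086 √h. Setting dh/dt = 0:
Q_in = 0.04086 √h_ss ⇒ √h_ss = 0.03601/0.04086 = 0.881302.
h_ss = 0.881302² = 0.776693 m. (Since h₀ = 1.698 m > h_ss, the level will fall toward this value.)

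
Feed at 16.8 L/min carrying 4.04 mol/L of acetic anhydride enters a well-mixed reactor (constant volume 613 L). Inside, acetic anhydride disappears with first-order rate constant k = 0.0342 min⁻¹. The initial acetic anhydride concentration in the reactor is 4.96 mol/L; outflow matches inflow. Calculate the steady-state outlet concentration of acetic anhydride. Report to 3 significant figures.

Accumulation = in − out − consumed: V dC/dt = Q C_in − Q C − k V C.
Steady state (dC/dt = 0): C_ss = Q C_in/(Q + kV) = C_in/(1 + kV/Q).
C_ss = 16.8·4.04/(16.8 + 0.0342·613) = 67.872/37.765 = 1.7972 mol/L.

1.80 mol/L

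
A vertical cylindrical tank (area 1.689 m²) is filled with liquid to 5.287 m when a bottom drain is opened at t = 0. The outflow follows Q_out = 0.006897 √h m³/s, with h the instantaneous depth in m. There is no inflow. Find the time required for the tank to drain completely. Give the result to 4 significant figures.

Accumulation of liquid (constant cross-section A): A dh/dt = −0.006897 √h.
Separate and integrate: 2(√h − √h₀) = −(0.006897/A) t.
Set h = 0: 2√h₀ = (0.006897/A) t_empty ⇒ t_empty = 2A√h₀/0.006897.
t_empty = 2·1.689·√5.287/0.006897 = 3.37800·2.29935/0.006897 = 1126.17 s.

1126 s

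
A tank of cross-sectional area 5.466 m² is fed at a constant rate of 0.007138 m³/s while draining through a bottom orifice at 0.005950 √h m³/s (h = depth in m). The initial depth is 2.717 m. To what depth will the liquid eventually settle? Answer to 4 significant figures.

Level balance: A dh/dt = 0.007138 − 0.005950 √h. Setting dh/dt = 0:
Q_in = 0.005950 √h_ss ⇒ √h_ss = 0.007138/0.005950 = 1.19966.
h_ss = 1.19966² = 1.43919 m. (Since h₀ = 2.717 m > h_ss, the level will fall toward this value.)

1.439 m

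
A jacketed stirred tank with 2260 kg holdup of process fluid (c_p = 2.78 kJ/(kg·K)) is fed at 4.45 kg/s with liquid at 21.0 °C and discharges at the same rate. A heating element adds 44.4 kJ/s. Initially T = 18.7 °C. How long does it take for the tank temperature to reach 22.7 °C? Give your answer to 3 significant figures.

577 s

Unsteady energy balance on the tank contents: M c_p dT/dt = ṁ c_p (T_in − T) + 44.4.
τ = M/ṁ = 507.87 s; T_ss = T_in + Q̇/(ṁ c_p) = 24.589 °C.
T(t) = T_ss + (T₀ − T_ss) e^(−t/τ). Set T = 22.7:
e^(−t/τ) = (22.7 − 24.589)/(18.7 − 24.589) = 0.32077
t = −507.87 · ln(0.32077) = 577.46 s.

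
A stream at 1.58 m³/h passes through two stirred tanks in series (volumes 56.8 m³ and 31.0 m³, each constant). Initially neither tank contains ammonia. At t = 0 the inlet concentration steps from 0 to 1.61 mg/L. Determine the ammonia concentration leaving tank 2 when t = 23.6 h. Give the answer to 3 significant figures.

Time constants: τᵢ = Vᵢ/Q for each well-mixed tank.
τ₁ = 56.8/1.58 = 35.949 h; τ₂ = 31.0/1.58 = 19.620 h.
Solving the cascade with C₁(0)=C₂(0)=0 gives C₂(t) = C_in[1 − (τ₁ e^(−t/τ₁) − τ₂ e^(−t/τ₂))/(τ₁ − τ₂)].
At t = 23.6: e^(−t/τ₁) = 0.51867, e^(−t/τ₂) = 0.30034.
C₂ = 1.61·[1 − (35.949·0.51867 − 19.620·0.30034)/(16.329)] = 1.61·0.21899 = 0.35257 mg/L.

0.353 mg/L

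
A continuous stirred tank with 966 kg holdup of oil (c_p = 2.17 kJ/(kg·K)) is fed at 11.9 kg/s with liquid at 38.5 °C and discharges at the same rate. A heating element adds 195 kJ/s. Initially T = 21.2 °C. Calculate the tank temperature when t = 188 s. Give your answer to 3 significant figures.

43.6 °C

Energy balance: M c_p dT/dt = ṁ c_p (T_in − T) + 195.
τ = M/ṁ = 81.176 s; T_ss = T_in + Q̇/(ṁ c_p) = 38.5 + 195/(11.9·2.17) = 46.051 °C.
Integrating: T(t) = T_ss + (T₀ − T_ss) e^(−t/τ).
T(188) = 46.051 + (-24.851)·e^(−188/81.176) = 46.051 + (-24.851)·0.098673 = 43.599 °C.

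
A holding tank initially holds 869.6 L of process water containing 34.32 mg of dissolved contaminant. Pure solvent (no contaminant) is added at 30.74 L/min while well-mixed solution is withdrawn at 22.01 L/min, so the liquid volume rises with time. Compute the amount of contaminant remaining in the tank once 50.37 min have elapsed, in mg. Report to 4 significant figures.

Let m(t) be the amount of contaminant. Volume: V(t) = V₀ + (Q_in − Q_out) t = 869.6 + 8.73000 t; V(50.37) = 1309.33 L.
Species balance (pure solvent in): dm/dt = −Q_out · m/V(t).
dm/m = −Q_out dt/(V₀ + 8.73000 t); integrating gives ln(m/m₀) = −(Q_out/(Q_in−Q_out)) ln(V/V₀).
m = m₀ (V₀/V)^(Q_out/(Q_in−Q_out)) = 34.32 × (869.6/1309.33)^(2.52119) = 12.2309 mg.

12.23 mg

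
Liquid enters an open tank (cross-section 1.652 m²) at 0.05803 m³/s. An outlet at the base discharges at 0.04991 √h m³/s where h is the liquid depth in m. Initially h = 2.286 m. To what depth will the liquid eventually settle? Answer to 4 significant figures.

Mass balance (ρ constant): A dh/dt = Q_in − 0.04991 √h. At steady state dh/dt = 0:
Q_in = 0.04991 √h_ss ⇒ √h_ss = 0.05803/0.04991 = 1.16269.
h_ss = 1.16269² = 1.35185 m. (Since h₀ = 2.286 m > h_ss, the level will fall toward this value.)

1.352 m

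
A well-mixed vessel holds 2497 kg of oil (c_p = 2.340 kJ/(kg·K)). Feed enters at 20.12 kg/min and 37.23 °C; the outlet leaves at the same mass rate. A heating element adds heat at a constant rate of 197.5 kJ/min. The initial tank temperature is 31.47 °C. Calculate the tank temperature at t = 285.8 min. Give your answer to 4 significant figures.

40.43 °C

Unsteady energy balance on the tank contents: M c_p dT/dt = ṁ c_p (T_in − T) + 197.5.
Rearrange: dT/dt = (T_ss − T)/τ with τ = M/ṁ = 124.105 min and T_ss = T_in + Q̇/(ṁ c_p) = 41.4249 °C.
This is linear first-order; T(t) = T_ss + (T₀ − T_ss) e^(−t/τ).
T(285.8) = 41.4249 + (-9.95492)·e^(−285.8/124.105) = 41.4249 + (-9.95492)·0.0999703 = 40.4297 °C.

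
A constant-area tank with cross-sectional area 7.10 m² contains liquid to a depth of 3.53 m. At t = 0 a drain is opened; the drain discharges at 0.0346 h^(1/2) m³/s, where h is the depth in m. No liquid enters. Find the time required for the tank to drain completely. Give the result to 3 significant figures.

771 s

Accumulation of liquid (constant cross-section A): A dh/dt = −0.0346 √h.
This is separable: 2 d(√h)/dt = −0.0346/A, so √h = √h₀ − (0.0346/(2A)) t.
Set h = 0: 2√h₀ = (0.0346/A) t_empty ⇒ t_empty = 2A√h₀/0.0346.
t_empty = 2·7.10·√3.53/0.0346 = 14.200·1.8788/0.0346 = 771.08 s.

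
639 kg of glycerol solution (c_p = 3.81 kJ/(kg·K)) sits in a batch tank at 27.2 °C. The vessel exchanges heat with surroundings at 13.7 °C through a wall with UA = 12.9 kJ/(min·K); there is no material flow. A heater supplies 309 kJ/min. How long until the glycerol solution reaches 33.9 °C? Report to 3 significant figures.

Lumped-capacitance energy balance: M c_p dT/dt = UA(T_amb − T) + Q̇.
τ = M c_p/UA = 188.73 min; T_ss = T_amb + Q̇/UA = 13.7 + 309/12.9 = 37.653 °C.
T(t) = T_ss + (T₀ − T_ss)e^(−t/τ); set T = 33.9:
t = −τ ln[(T − T_ss)/(T₀ − T_ss)] = −188.73 · ln(0.35907) = 193.30 min.

193 min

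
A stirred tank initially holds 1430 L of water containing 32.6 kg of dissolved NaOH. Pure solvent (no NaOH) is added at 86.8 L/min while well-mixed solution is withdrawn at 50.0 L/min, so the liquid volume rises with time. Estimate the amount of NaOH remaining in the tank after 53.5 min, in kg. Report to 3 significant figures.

Let m(t) be the amount of NaOH. Volume: V(t) = V₀ + (Q_in − Q_out) t = 1430 + 36.800 t; V(53.5) = 3398.8 L.
Solute balance: dm/dt = 0 − Q_out C = −Q_out m/V(t).
dm/m = −Q_out dt/(V₀ + 36.800 t); integrating gives ln(m/m₀) = −(Q_out/(Q_in−Q_out)) ln(V/V₀).
m = m₀ (V₀/V)^(Q_out/(Q_in−Q_out)) = 32.6 × (1430/3398.8)^(1.3587) = 10.055 kg.

10.1 kg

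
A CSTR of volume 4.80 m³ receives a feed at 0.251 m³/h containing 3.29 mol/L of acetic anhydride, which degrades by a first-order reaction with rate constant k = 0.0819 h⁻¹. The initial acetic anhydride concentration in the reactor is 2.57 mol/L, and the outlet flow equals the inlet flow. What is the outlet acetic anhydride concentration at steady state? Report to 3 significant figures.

1.28 mol/L

V dC/dt = Q(C_in − C) − k V C.
Steady state (dC/dt = 0): C_ss = Q C_in/(Q + kV) = C_in/(1 + kV/Q).
C_ss = 0.251·3.29/(0.251 + 0.0819·4.80) = 0.82579/0.64412 = 1.2820 mol/L.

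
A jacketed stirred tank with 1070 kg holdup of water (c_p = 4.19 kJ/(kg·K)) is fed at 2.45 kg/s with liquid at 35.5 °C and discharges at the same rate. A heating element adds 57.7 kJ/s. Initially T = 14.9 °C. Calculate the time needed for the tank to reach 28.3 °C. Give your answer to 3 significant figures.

M c_p dT/dt = ṁ c_p (T_in − T) + Q̇.
τ = M/ṁ = 436.73 s; T_ss = T_in + Q̇/(ṁ c_p) = 41.121 °C.
T(t) = T_ss + (T₀ − T_ss) e^(−t/τ). Set T = 28.3:
e^(−t/τ) = (28.3 − 41.121)/(14.9 − 41.121) = 0.48895
t = −436.73 · ln(0.48895) = 312.48 s.

312 s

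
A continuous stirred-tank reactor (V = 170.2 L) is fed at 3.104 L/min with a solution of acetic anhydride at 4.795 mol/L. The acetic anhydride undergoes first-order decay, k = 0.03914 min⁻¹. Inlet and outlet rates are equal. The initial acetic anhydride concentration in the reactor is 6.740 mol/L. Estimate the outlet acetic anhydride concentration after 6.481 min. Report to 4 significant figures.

Species balance: V dC/dt = Q C_in − Q C − k V C.
This is linear with rate a = Q/V + k = 0.0573774 min⁻¹.
C_ss = Q C_in/(Q + kV) = 1.52409 mol/L; C(t) = C_ss + (C₀ − C_ss) e^(−a t).
C(6.481) = 1.52409 + (5.21591)·e^(−0.0573774·6.481) = 1.52409 + (5.21591)·0.689449 = 5.12019 mol/L.

5.120 mol/L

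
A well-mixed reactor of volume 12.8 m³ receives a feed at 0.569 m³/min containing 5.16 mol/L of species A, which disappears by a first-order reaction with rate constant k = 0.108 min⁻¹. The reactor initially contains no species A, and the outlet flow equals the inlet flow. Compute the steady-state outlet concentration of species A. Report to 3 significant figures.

1.50 mol/L

V dC/dt = Q(C_in − C) − k V C.
Steady state (dC/dt = 0): C_ss = Q C_in/(Q + kV) = C_in/(1 + kV/Q).
C_ss = 0.569·5.16/(0.569 + 0.108·12.8) = 2.9360/1.9514 = 1.5046 mol/L.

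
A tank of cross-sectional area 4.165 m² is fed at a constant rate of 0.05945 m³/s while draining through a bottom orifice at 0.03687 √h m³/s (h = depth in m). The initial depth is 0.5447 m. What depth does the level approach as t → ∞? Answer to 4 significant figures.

2.600 m

Unsteady balance on liquid volume: A dh/dt = Q_in − 0.03687 √h. At steady state dh/dt = 0:
Q_in = 0.03687 √h_ss ⇒ √h_ss = 0.05945/0.03687 = 1.61242.
h_ss = 1.61242² = 2.59990 m. (Since h₀ = 0.5447 m < h_ss, the level will rise toward this value.)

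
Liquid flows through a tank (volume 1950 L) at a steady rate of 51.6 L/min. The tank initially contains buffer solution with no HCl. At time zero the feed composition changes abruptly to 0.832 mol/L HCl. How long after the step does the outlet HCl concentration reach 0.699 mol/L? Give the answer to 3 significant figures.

Species balance: V dC/dt = Q(C_in − C) ⇒ τ = V/Q = 37.791 min.
C(t) = C_in + (C₀ − C_in) e^(−t/τ). Set C = 0.699 and solve for t:
e^(−t/τ) = (C − C_in)/(C₀ − C_in) = (0.699 − 0.832)/(0 − 0.832) = 0.15986
t = −τ ln(…) = 37.791 × 1.8335 = 69.289 min.

69.3 min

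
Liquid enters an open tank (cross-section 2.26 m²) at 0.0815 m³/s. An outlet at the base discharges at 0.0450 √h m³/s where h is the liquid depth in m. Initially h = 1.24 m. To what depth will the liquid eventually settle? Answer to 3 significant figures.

Level balance: A dh/dt = 0.0815 − 0.0450 √h. Setting dh/dt = 0:
Q_in = 0.0450 √h_ss ⇒ √h_ss = 0.0815/0.0450 = 1.8111.
h_ss = 1.8111² = 3.2801 m. (Since h₀ = 1.24 m < h_ss, the level will rise toward this value.)

3.28 m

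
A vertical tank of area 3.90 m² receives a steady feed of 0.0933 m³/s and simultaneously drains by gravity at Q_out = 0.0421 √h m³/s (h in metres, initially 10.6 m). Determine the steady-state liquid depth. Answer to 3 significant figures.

Mass balance (ρ constant): A dh/dt = Q_in − 0.0421 √h. At steady state dh/dt = 0:
Q_in = 0.0421 √h_ss ⇒ √h_ss = 0.0933/0.0421 = 2.2162.
h_ss = 2.2162² = 4.9113 m. (Since h₀ = 10.6 m > h_ss, the level will fall toward this value.)

4.91 m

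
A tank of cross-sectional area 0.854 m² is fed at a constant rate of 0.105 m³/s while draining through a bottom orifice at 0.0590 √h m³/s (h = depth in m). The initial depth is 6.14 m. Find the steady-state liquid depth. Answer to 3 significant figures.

Volume balance on the tank: A dh/dt = Q_in − 0.0590 √h. At steady state dh/dt = 0:
Q_in = 0.0590 √h_ss ⇒ √h_ss = 0.105/0.0590 = 1.7797.
h_ss = 1.7797² = 3.1672 m. (Since h₀ = 6.14 m > h_ss, the level will fall toward this value.)

3.17 m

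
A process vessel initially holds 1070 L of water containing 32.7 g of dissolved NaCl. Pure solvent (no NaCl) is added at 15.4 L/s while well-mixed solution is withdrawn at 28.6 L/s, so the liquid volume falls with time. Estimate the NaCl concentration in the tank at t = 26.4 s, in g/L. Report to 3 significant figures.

0.0193 g/L

Let m(t) be the amount of NaCl. Volume: V(t) = V₀ + (Q_in − Q_out) t = 1070 − 13.200 t; V(26.4) = 721.52 L.
Solute balance: dm/dt = 0 − Q_out C = −Q_out m/V(t).
dm/m = −Q_out dt/(V₀ − 13.200 t); integrating gives ln(m/m₀) = −(Q_out/(Q_in−Q_out)) ln(V/V₀).
m = m₀ (V₀/V)^(Q_out/(Q_in−Q_out)) = 32.7 × (1070/721.52)^(-2.1667) = 13.924 g.
C = m/V = 13.924/721.52 = 0.019298 g/L.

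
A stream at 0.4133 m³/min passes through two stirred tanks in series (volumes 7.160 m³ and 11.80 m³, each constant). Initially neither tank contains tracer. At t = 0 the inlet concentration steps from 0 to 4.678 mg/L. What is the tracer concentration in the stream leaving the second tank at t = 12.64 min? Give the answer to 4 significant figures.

0.5170 mg/L

Species balance on tank i: dCᵢ/dt = (Cᵢ₋₁ − Cᵢ)/τᵢ with τᵢ = Vᵢ/Q.
τ₁ = 7.160/0.4133 = 17.3240 min; τ₂ = 11.80/0.4133 = 28.5507 min.
Solving the cascade with C₁(0)=C₂(0)=0 gives C₂(t) = C_in[1 − (τ₁ e^(−t/τ₁) − τ₂ e^(−t/τ₂))/(τ₁ − τ₂)].
At t = 12.64: e^(−t/τ₁) = 0.482090, e^(−t/τ₂) = 0.642286.
C₂ = 4.678·[1 − (17.3240·0.482090 − 28.5507·0.642286)/(-11.2267)] = 4.678·0.110515 = 0.516987 mg/L.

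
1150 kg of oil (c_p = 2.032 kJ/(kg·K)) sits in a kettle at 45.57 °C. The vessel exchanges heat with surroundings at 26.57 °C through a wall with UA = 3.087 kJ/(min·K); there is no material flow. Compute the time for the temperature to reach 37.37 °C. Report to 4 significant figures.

427.6 min

Lumped-capacitance energy balance: M c_p dT/dt = UA(T_amb − T).
τ = M c_p/UA = 756.981 min; T_ss = T_amb = 26.5700 °C.
T(t) = T_ss + (T₀ − T_ss)e^(−t/τ); set T = 37.37:
t = −τ ln[(T − T_ss)/(T₀ − T_ss)] = −756.981 · ln(0.568421) = 427.613 min.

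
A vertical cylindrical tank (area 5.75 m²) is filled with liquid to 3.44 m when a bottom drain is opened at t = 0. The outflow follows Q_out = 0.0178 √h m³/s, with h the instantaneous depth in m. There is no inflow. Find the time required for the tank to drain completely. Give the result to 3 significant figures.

Volume balance on the tank: A dh/dt = −0.0178 √h.
∫ h^(−1/2) dh = −(0.0178/A) ∫ dt, giving 2√h = 2√h₀ − (0.0178/A) t.
Set h = 0: 2√h₀ = (0.0178/A) t_empty ⇒ t_empty = 2A√h₀/0.0178.
t_empty = 2·5.75·√3.44/0.0178 = 11.500·1.8547/0.0178 = 1198.3 s.

1200 s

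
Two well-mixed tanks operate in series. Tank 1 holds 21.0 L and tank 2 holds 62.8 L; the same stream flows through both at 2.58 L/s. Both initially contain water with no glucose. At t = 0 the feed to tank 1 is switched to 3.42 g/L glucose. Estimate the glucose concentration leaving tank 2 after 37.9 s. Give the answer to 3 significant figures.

Time constants: τᵢ = Vᵢ/Q for each well-mixed tank.
τ₁ = 21.0/2.58 = 8.1395 s; τ₂ = 62.8/2.58 = 24.341 s.
Solving the cascade with C₁(0)=C₂(0)=0 gives C₂(t) = C_in[1 − (τ₁ e^(−t/τ₁) − τ₂ e^(−t/τ₂))/(τ₁ − τ₂)].
At t = 37.9: e^(−t/τ₁) = 0.0095017, e^(−t/τ₂) = 0.21076.
C₂ = 3.42·[1 − (8.1395·0.0095017 − 24.341·0.21076)/(-16.202)] = 3.42·0.68813 = 2.3534 g/L.

2.35 g/L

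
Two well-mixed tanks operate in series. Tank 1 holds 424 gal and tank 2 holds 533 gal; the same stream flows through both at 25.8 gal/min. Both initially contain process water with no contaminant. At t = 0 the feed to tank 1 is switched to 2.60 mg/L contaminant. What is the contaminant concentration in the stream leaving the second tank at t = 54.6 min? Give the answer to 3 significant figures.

Each tank obeys Vᵢ dCᵢ/dt = Q(Cᵢ₋₁ − Cᵢ), so τᵢ = Vᵢ/Q.
τ₁ = 424/25.8 = 16.434 min; τ₂ = 533/25.8 = 20.659 min.
Tank 1: C₁ = C_in(1 − e^(−t/τ₁)). Tank 2 (τ₁ ≠ τ₂): C₂ = C_in[1 − (τ₁ e^(−t/τ₁) − τ₂ e^(−t/τ₂))/(τ₁ − τ₂)].
At t = 54.6: e^(−t/τ₁) = 0.036068, e^(−t/τ₂) = 0.071153.
C₂ = 2.60·[1 − (16.434·0.036068 − 20.659·0.071153)/(-4.2248)] = 2.60·0.79237 = 2.0602 mg/L.

2.06 mg/L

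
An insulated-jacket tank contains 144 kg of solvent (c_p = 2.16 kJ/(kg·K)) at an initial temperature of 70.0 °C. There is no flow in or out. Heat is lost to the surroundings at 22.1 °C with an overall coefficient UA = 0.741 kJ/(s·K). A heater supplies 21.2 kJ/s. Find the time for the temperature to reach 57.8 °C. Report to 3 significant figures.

420 s

M c_p dT/dt = −UA(T − T_amb) + Q̇.
τ = M c_p/UA = 419.76 s; T_ss = T_amb + Q̇/UA = 22.1 + 21.2/0.741 = 50.710 °C.
T(t) = T_ss + (T₀ − T_ss)e^(−t/τ); set T = 57.8:
t = −τ ln[(T − T_ss)/(T₀ − T_ss)] = −419.76 · ln(0.36755) = 420.13 s.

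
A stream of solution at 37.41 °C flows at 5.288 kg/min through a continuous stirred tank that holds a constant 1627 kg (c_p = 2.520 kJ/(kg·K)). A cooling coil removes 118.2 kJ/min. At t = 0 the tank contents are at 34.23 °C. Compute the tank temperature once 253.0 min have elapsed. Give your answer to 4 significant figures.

31.04 °C

M c_p dT/dt = ṁ c_p (T_in − T) − Q̇.
Rearrange: dT/dt = (T_ss − T)/τ with τ = M/ṁ = 307.678 min and T_ss = T_in − Q̇/(ṁ c_p) = 28.5400 °C.
This is linear first-order; T(t) = T_ss + (T₀ − T_ss) e^(−t/τ).
T(253.0) = 28.5400 + (5.69004)·e^(−253.0/307.678) = 28.5400 + (5.69004)·0.439425 = 31.0403 °C.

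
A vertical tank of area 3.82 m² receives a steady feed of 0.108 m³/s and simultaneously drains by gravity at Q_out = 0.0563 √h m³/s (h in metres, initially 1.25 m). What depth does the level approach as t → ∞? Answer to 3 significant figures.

3.68 m

Level balance: A dh/dt = 0.108 − 0.0563 √h. Setting dh/dt = 0:
Q_in = 0.0563 √h_ss ⇒ √h_ss = 0.108/0.0563 = 1.9183.
h_ss = 1.9183² = 3.6799 m. (Since h₀ = 1.25 m < h_ss, the level will rise toward this value.)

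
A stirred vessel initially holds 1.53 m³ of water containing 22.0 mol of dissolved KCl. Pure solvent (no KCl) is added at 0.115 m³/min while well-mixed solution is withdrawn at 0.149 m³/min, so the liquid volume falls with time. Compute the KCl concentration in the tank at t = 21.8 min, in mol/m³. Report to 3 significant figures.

Let m(t) be the amount of KCl. Volume: V(t) = V₀ + (Q_in − Q_out) t = 1.53 − 0.034000 t; V(21.8) = 0.78880 m³.
Species balance (pure solvent in): dm/dt = −Q_out · m/V(t).
dm/m = −Q_out dt/(V₀ − 0.034000 t); integrating gives ln(m/m₀) = −(Q_out/(Q_in−Q_out)) ln(V/V₀).
m = m₀ (V₀/V)^(Q_out/(Q_in−Q_out)) = 22.0 × (1.53/0.78880)^(-4.3824) = 1.2065 mol.
C = m/V = 1.2065/0.78880 = 1.5295 mol/m³.

1.53 mol/m³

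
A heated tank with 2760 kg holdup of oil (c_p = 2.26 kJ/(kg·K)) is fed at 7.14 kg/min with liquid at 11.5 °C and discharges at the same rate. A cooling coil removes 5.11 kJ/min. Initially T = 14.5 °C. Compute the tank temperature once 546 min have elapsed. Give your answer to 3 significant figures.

Heat balance on the well-mixed liquid: M c_p dT/dt = ṁ c_p (T_in − T) − 5.11.
τ = M/ṁ = 386.55 min; T_ss = T_in − Q̇/(ṁ c_p) = 11.5 − 5.11/(7.14·2.26) = 11.183 °C.
Integrating: T(t) = T_ss + (T₀ − T_ss) e^(−t/τ).
T(546) = 11.183 + (3.3167)·e^(−546/386.55) = 11.183 + (3.3167)·0.24354 = 11.991 °C.

12.0 °C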